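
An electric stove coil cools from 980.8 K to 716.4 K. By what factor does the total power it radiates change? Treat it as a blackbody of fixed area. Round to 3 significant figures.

P₂/P₁ ≈ 0.285

P ∝ T⁴, so P₂/P₁ = (T₂/T₁)⁴ = (716.4/980.8)⁴ = (0.730424)⁴ = 0.285.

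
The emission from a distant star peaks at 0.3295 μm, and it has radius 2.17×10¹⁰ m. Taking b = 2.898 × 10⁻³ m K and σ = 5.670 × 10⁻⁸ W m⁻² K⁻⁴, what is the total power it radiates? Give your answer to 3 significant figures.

P ≈ 2.01×10³⁰ W

Wien's law: T = b/λ_max = 2.898×10⁻³/3.295×10⁻⁷ = 8795.14 K.
Surface area A = 4πR² = 4π(2.17×10¹⁰ m)² = 5.91738×10²¹ m².
Then P = σAT⁴ = 5.670×10⁻⁸×5.91738×10²¹×(8795.14)⁴ = 2.01×10³⁰ W.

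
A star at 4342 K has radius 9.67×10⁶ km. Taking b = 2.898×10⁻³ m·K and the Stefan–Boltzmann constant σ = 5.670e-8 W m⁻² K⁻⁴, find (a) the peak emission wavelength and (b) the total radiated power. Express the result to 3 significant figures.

λ_max ≈ 0.667 μm; P ≈ 2.37×10²⁸ W

(a) λ_max = b/T = 2.898×10⁻³/4342 = 6.674×10⁻⁷ m = 0.667 μm.
Surface area A = 4πR² = 4π(9.67×10⁹ m)² = 1.17507×10²¹ m².
(b) P = σAT⁴ = 5.670×10⁻⁸×1.17507×10²¹×(4342)⁴ = 2.37×10²⁸ W.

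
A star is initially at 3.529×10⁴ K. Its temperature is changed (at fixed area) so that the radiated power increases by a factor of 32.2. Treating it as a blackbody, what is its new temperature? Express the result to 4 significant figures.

P ∝ T⁴, so T₂/T₁ = (P₂/P₁)^(1/4) = (32.2)^(1/4) = 2.38212.
T₂ = 3.529×10⁴ × 2.38212 = 8.407×10⁴ K.

T₂ ≈ 8.407×10⁴ K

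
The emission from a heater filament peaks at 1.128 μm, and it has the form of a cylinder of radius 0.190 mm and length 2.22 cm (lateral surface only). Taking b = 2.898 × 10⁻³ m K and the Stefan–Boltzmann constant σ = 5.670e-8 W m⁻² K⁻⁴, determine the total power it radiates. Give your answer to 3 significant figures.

Wien's law: T = b/λ_max = 2.898×10⁻³/1.128×10⁻⁶ = 2569.15 K.
Lateral area A = 2πrL = 2π×1.90×10⁻⁴×0.0222 = 2.65025×10⁻⁵ m².
Then P = σAT⁴ = 5.670×10⁻⁸×2.65025×10⁻⁵×(2569.15)⁴ = 65.5 W.

P ≈ 65.5 W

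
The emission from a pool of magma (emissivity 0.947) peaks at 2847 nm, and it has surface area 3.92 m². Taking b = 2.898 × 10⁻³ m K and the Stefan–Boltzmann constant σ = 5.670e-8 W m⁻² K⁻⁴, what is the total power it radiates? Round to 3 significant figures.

P ≈ 2.26×10⁵ W

Wien's law: T = b/λ_max = 2.898×10⁻³/2.847×10⁻⁶ = 1017.91 K.
Area A = 3.92 m².
Then P = εσAT⁴ = 0.947×5.670×10⁻⁸×3.92×(1017.91)⁴ = 2.26×10⁵ W.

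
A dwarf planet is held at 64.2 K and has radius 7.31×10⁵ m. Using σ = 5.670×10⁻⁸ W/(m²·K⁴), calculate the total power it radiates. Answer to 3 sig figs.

P ≈ 6.47×10¹² W

Surface area A = 4πR² = 4π(7.31×10⁵ m)² = 6.71498×10¹² m².
P = σAT⁴ = 5.670×10⁻⁸ × 6.71498×10¹² × (64.2)⁴ = 6.47×10¹² W.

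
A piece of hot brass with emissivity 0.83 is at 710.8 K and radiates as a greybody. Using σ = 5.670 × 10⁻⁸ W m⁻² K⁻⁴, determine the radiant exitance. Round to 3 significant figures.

I ≈ 1.20×10⁴ W/m²

Stefan–Boltzmann: I = εσT⁴ = 0.83 × 5.670×10⁻⁸ × (710.8)⁴ = 1.20×10⁴ W/m².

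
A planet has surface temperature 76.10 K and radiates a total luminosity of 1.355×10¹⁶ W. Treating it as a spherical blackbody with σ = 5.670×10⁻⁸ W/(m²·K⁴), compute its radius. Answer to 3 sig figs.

R ≈ 2.38×10⁷ m

L = 4πR²σT⁴ ⇒ R = √(L/(4πσT⁴)).
σT⁴ = 1.90161 W/m², so R = √(1.355×10¹⁶/(4π×1.90161)) = 2.38×10⁷ m.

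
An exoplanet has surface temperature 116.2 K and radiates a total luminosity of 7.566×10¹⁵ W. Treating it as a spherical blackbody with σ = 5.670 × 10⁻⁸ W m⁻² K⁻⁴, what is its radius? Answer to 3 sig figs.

L = 4πR²σT⁴ ⇒ R = √(L/(4πσT⁴)).
σT⁴ = 10.3373 W/m², so R = √(7.566×10¹⁵/(4π×10.3373)) = 7.63×10⁶ m.

R ≈ 7.63×10⁶ m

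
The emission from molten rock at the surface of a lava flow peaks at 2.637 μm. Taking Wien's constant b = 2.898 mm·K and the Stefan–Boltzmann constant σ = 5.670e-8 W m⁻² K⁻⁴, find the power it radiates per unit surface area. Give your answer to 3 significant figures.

I ≈ 8.27×10⁴ W/m²

Wien's law: T = b/λ_max = 2.898×10⁻³/2.637×10⁻⁶ = 1098.98 K.
Then I = σT⁴ = 5.670×10⁻⁸×(1098.98)⁴ = 8.27×10⁴ W/m².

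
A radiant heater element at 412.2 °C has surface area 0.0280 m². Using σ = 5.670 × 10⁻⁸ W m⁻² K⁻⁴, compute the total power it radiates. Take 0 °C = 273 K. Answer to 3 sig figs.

P ≈ 350 W

T = 412.2 °C + 273 = 685.2 K.
Area A = 0.0280 m².
P = σAT⁴ = 5.670×10⁻⁸ × 0.0280 × (685.2)⁴ = 350 W.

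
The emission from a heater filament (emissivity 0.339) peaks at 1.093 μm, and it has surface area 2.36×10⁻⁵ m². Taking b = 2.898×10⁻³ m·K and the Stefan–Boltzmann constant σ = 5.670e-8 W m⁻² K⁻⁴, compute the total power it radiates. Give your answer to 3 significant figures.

Wien's law: T = b/λ_max = 2.898×10⁻³/1.093×10⁻⁶ = 2651.42 K.
Area A = 2.36×10⁻⁵ m².
Then P = εσAT⁴ = 0.339×5.670×10⁻⁸×2.36×10⁻⁵×(2651.42)⁴ = 22.4 W.

P ≈ 22.4 W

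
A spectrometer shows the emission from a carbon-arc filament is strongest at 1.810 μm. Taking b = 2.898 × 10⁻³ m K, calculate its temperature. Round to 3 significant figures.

Wien's law gives T = b/λ_max = (2.898×10⁻³ m·K)/(1.810×10⁻⁶ m) = 1.60×10³ K.

T ≈ 1.60×10³ K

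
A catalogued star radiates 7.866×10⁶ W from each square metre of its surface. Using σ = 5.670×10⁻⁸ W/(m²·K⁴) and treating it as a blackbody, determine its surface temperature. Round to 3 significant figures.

I = σT⁴, so T = (I/σ)^(1/4) = (7.866×10⁶/(5.670×10⁻⁸))^(1/4) = 3.43×10³ K.

T ≈ 3.43×10³ K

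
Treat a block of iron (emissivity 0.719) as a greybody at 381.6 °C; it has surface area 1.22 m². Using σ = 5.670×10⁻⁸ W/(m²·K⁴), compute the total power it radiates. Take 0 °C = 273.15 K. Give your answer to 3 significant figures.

P ≈ 9.14×10³ W

T = 381.6 °C + 273.15 = 654.75 K.
Area A = 1.22 m².
P = εσAT⁴ = 0.719 × 5.670×10⁻⁸ × 1.22 × (654.75)⁴ = 9.14×10³ W.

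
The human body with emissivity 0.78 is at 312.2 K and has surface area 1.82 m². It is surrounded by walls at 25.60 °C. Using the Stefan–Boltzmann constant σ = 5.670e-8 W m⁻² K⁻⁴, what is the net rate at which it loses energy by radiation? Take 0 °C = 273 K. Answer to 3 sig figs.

Net loss ≈ 125 W

Surroundings: T = 25.60 °C + 273 = 298.60 K.
Area A = 1.82 m².
Net radiated power P_net = εσA(T⁴ − T₀⁴) = 0.78×5.670×10⁻⁸×1.82×(312.2⁴ − 298.60⁴).
T⁴ − T₀⁴ = 9.50017×10⁹ − 7.94986×10⁹ = 1.55031×10⁹ K⁴, so P_net = 125 W.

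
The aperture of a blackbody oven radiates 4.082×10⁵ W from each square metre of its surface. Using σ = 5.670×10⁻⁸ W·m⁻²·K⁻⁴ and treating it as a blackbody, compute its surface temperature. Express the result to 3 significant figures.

I = σT⁴, so T = (I/σ)^(1/4) = (4.082×10⁵/(5.670×10⁻⁸))^(1/4) = 1.64×10³ K.

T ≈ 1.64×10³ K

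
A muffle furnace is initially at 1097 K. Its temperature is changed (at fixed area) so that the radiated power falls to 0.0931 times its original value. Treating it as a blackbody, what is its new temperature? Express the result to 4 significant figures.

P ∝ T⁴, so T₂/T₁ = (P₂/P₁)^(1/4) = (0.0931)^(1/4) = 0.552379.
T₂ = 1097 × 0.552379 = 606.0 K.

T₂ ≈ 606.0 K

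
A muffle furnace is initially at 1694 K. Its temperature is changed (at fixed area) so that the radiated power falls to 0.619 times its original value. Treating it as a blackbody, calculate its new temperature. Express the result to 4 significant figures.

P ∝ T⁴, so T₂/T₁ = (P₂/P₁)^(1/4) = (0.619)^(1/4) = 0.886998.
T₂ = 1694 × 0.886998 = 1503 K.

T₂ ≈ 1503 K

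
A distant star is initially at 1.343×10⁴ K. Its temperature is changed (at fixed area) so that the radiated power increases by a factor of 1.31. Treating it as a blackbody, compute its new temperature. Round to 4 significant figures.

T₂ ≈ 1.437×10⁴ K

P ∝ T⁴, so T₂/T₁ = (P₂/P₁)^(1/4) = (1.31)^(1/4) = 1.06984.
T₂ = 1.343×10⁴ × 1.06984 = 1.437×10⁴ K.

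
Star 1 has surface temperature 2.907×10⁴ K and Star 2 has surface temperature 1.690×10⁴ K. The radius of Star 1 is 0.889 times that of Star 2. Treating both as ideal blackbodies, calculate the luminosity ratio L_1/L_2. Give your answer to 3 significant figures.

L_1/L_2 ≈ 6.92

L ∝ R²T⁴, so L_1/L_2 = (R_1/R_2)²(T_1/T_2)⁴ = (0.889)² × (2.907×10⁴/1.690×10⁴)⁴ = 0.790321 × 8.75454 = 6.92.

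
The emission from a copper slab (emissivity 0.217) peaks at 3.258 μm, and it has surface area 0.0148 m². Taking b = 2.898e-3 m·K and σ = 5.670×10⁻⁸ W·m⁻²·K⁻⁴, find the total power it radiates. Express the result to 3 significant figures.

P ≈ 114 W

Wien's law: T = b/λ_max = 2.898×10⁻³/3.258×10⁻⁶ = 889.503 K.
Area A = 0.0148 m².
Then P = εσAT⁴ = 0.217×5.670×10⁻⁸×0.0148×(889.503)⁴ = 114 W.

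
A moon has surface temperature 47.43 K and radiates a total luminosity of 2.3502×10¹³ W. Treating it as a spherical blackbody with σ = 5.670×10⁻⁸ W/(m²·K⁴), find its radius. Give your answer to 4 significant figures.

L = 4πR²σT⁴ ⇒ R = √(L/(4πσT⁴)).
σT⁴ = 0.286943 W/m², so R = √(2.3502×10¹³/(4π×0.286943)) = 2.553×10⁶ m.

R ≈ 2.553×10⁶ m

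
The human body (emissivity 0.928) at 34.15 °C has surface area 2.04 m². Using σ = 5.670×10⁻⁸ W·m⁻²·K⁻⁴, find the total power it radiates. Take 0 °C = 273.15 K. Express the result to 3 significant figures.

T = 34.15 °C + 273.15 = 307.30 K.
Area A = 2.04 m².
P = εσAT⁴ = 0.928 × 5.670×10⁻⁸ × 2.04 × (307.30)⁴ = 957 W.

P ≈ 957 W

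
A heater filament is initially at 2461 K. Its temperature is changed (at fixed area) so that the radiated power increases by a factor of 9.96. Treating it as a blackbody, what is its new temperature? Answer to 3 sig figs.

P ∝ T⁴, so T₂/T₁ = (P₂/P₁)^(1/4) = (9.96)^(1/4) = 1.77650.
T₂ = 2461 × 1.77650 = 4.37×10³ K.

T₂ ≈ 4.37×10³ K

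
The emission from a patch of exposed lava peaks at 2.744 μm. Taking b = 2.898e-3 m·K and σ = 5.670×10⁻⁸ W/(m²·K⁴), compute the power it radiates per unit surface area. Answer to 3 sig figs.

Wien's law: T = b/λ_max = 2.898×10⁻³/2.744×10⁻⁶ = 1056.12 K.
Then I = σT⁴ = 5.670×10⁻⁸×(1056.12)⁴ = 7.05×10⁴ W/m².

I ≈ 7.05×10⁴ W/m²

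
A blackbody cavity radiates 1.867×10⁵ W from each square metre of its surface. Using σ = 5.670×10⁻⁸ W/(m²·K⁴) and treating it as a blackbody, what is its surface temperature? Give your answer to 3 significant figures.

T ≈ 1.35×10³ K

I = σT⁴, so T = (I/σ)^(1/4) = (1.867×10⁵/(5.670×10⁻⁸))^(1/4) = 1.35×10³ K.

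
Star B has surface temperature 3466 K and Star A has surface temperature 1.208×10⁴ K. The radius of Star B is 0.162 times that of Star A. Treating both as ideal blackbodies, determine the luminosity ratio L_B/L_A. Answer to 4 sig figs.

L ∝ R²T⁴, so L_B/L_A = (R_B/R_A)²(T_B/T_A)⁴ = (0.162)² × (3466/1.208×10⁴)⁴ = 0.026244 × 6.77714×10⁻³ = 1.779×10⁻⁴.

L_B/L_A ≈ 1.779×10⁻⁴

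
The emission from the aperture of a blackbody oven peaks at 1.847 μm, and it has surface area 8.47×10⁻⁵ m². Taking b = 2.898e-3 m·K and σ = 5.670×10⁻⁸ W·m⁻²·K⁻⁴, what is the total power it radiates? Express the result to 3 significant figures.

Wien's law: T = b/λ_max = 2.898×10⁻³/1.847×10⁻⁶ = 1569.03 K.
Area A = 8.47×10⁻⁵ m².
Then P = σAT⁴ = 5.670×10⁻⁸×8.47×10⁻⁵×(1569.03)⁴ = 29.1 W.

P ≈ 29.1 W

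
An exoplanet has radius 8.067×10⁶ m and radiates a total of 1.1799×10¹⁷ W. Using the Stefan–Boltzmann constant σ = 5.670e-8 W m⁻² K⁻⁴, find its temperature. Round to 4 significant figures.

Surface area A = 4πR² = 4π(8.067×10⁶ m)² = 8.17775×10¹⁴ m².
P = σAT⁴ ⇒ T = (P/(σA))^(1/4) = (1.1799×10¹⁷/(5.670×10⁻⁸×8.17775×10¹⁴))^(1/4) = 224.6 K.

T ≈ 224.6 K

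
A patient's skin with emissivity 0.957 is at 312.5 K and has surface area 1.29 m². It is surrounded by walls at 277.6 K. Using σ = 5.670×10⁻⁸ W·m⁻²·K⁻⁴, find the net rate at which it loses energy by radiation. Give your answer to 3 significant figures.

Area A = 1.29 m².
Net radiated power P_net = εσA(T⁴ − T₀⁴) = 0.957×5.670×10⁻⁸×1.29×(312.5⁴ − 277.6⁴).
T⁴ − T₀⁴ = 9.53674×10⁹ − 5.93851×10⁹ = 3.59823×10⁹ K⁴, so P_net = 252 W.

Net loss ≈ 252 W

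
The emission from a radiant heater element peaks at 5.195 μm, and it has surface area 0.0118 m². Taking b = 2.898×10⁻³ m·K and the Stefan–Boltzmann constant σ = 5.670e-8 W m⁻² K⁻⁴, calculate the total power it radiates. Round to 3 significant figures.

Wien's law: T = b/λ_max = 2.898×10⁻³/5.195×10⁻⁶ = 557.844 K.
Area A = 0.0118 m².
Then P = σAT⁴ = 5.670×10⁻⁸×0.0118×(557.844)⁴ = 64.8 W.

P ≈ 64.8 W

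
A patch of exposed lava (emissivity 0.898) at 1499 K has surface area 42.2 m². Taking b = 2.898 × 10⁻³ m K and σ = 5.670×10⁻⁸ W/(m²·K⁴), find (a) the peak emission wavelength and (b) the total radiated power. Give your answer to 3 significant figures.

(a) λ_max = b/T = 2.898×10⁻³/1499 = 1.933×10⁻⁶ m = 1.93 μm.
Area A = 42.2 m².
(b) P = εσAT⁴ = 0.898×5.670×10⁻⁸×42.2×(1499)⁴ = 1.08×10⁷ W.

λ_max ≈ 1.93 μm; P ≈ 1.08×10⁷ W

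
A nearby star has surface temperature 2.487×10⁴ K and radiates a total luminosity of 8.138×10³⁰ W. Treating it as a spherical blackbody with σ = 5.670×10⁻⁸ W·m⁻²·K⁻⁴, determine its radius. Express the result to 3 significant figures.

L = 4πR²σT⁴ ⇒ R = √(L/(4πσT⁴)).
σT⁴ = 2.16913×10¹⁰ W/m², so R = √(8.138×10³⁰/(4π×2.16913×10¹⁰)) = 5.46×10⁹ m.

R ≈ 5.46×10⁹ m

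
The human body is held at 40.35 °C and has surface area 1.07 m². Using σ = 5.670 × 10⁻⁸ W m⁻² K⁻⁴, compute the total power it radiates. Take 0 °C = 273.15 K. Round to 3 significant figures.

T = 40.35 °C + 273.15 = 313.50 K.
Area A = 1.07 m².
P = σAT⁴ = 5.670×10⁻⁸ × 1.07 × (313.50)⁴ = 586 W.

P ≈ 586 W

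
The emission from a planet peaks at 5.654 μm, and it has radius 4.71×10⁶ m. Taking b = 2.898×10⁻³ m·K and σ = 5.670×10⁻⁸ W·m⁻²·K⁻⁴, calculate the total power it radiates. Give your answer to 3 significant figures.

P ≈ 1.09×10¹⁸ W

Wien's law: T = b/λ_max = 2.898×10⁻³/5.654×10⁻⁶ = 512.557 K.
Surface area A = 4πR² = 4π(4.71×10⁶ m)² = 2.78774×10¹⁴ m².
Then P = σAT⁴ = 5.670×10⁻⁸×2.78774×10¹⁴×(512.557)⁴ = 1.09×10¹⁸ W.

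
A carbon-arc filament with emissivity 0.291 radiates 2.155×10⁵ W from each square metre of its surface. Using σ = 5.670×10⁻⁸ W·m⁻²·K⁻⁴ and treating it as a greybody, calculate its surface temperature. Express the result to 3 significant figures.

T ≈ 1.90×10³ K

I = εσT⁴, so T = (I/εσ)^(1/4) = (2.155×10⁵/(0.291×5.670×10⁻⁸))^(1/4) = 1.90×10³ K.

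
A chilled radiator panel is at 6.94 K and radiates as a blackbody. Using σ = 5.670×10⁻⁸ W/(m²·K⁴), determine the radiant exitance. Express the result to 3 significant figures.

I ≈ 1.32×10⁻⁴ W/m²

Stefan–Boltzmann: I = σT⁴ = 5.670×10⁻⁸ × (6.94)⁴ = 1.32×10⁻⁴ W/m².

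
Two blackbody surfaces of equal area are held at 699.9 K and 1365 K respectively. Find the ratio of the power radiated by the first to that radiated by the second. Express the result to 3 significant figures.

P₁/P₂ ≈ 0.0691

With equal areas, P₁/P₂ = (T₁/T₂)⁴ = (699.9/1365)⁴ = 0.0691.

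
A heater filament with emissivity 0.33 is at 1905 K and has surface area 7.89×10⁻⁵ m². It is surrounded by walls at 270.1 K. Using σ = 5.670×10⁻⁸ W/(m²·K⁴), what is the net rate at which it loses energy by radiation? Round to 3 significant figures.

Net loss ≈ 19.4 W

Area A = 7.89×10⁻⁵ m².
Net radiated power P_net = εσA(T⁴ − T₀⁴) = 0.33×5.670×10⁻⁸×7.89×10⁻⁵×(1905⁴ − 270.1⁴).
T⁴ − T₀⁴ = 1.31698×10¹³ − 5.32229×10⁹ = 1.31645×10¹³ K⁴, so P_net = 19.4 W.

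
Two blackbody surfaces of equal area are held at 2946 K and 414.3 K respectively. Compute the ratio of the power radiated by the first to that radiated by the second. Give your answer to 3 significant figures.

With equal areas, P₁/P₂ = (T₁/T₂)⁴ = (2946/414.3)⁴ = 2.56×10³.

P₁/P₂ ≈ 2.56×10³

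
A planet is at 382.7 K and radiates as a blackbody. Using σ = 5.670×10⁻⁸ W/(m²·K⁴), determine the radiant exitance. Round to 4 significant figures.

I ≈ 1216 W/m²

Stefan–Boltzmann: I = σT⁴ = 5.670×10⁻⁸ × (382.7)⁴ = 1216 W/m².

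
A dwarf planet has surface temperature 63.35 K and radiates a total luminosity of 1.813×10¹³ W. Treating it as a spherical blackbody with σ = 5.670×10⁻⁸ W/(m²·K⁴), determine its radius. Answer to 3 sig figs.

R ≈ 1.26×10⁶ m

L = 4πR²σT⁴ ⇒ R = √(L/(4πσT⁴)).
σT⁴ = 0.913208 W/m², so R = √(1.813×10¹³/(4π×0.913208)) = 1.26×10⁶ m.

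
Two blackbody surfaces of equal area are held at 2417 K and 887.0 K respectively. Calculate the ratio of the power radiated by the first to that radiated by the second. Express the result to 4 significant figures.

P₁/P₂ ≈ 55.13

With equal areas, P₁/P₂ = (T₁/T₂)⁴ = (2417/887.0)⁴ = 55.13.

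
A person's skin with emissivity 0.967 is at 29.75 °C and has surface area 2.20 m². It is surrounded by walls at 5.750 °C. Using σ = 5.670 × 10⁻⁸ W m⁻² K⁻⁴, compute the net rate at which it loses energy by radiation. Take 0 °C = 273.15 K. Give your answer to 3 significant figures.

Net loss ≈ 286 W

T = 29.75 °C + 273.15 = 302.90 K.
Surroundings: T = 5.750 °C + 273.15 = 278.900 K.
Area A = 2.20 m².
Net radiated power P_net = εσA(T⁴ − T₀⁴) = 0.967×5.670×10⁻⁸×2.20×(302.90⁴ − 278.900⁴).
T⁴ − T₀⁴ = 8.41777×10⁹ − 6.05054×10⁹ = 2.36723×10⁹ K⁴, so P_net = 286 W.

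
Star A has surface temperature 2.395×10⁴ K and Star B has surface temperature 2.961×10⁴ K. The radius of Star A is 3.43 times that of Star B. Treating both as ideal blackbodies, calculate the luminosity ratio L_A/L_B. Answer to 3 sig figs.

L_A/L_B ≈ 5.04

L ∝ R²T⁴, so L_A/L_B = (R_A/R_B)²(T_A/T_B)⁴ = (3.43)² × (2.395×10⁴/2.961×10⁴)⁴ = 11.7649 × 0.428024 = 5.04.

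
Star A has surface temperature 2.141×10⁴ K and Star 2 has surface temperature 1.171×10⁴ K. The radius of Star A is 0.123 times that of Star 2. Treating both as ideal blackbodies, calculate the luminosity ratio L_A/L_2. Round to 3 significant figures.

L_A/L_2 ≈ 0.169

L ∝ R²T⁴, so L_A/L_2 = (R_A/R_2)²(T_A/T_2)⁴ = (0.123)² × (2.141×10⁴/1.171×10⁴)⁴ = 0.015129 × 11.1748 = 0.169.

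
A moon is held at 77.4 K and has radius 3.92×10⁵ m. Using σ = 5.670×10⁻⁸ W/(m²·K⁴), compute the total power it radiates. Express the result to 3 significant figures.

P ≈ 3.93×10¹² W

Surface area A = 4πR² = 4π(3.92×10⁵ m)² = 1.93100×10¹² m².
P = σAT⁴ = 5.670×10⁻⁸ × 1.93100×10¹² × (77.4)⁴ = 3.93×10¹² W.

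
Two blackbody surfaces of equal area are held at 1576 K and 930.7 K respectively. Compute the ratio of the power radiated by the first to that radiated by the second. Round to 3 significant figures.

P₁/P₂ ≈ 8.22

With equal areas, P₁/P₂ = (T₁/T₂)⁴ = (1576/930.7)⁴ = 8.22.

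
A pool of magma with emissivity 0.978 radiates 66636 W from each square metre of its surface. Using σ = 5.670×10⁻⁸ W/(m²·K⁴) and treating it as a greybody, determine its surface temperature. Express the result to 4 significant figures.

T ≈ 1047 K

I = εσT⁴, so T = (I/εσ)^(1/4) = (66636/(0.978×5.670×10⁻⁸))^(1/4) = 1047 K.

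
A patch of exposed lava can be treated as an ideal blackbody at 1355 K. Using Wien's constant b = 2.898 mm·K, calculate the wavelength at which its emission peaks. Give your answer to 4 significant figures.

λ_max ≈ 2.139 μm

Wien's displacement law: λ_max = b/T = (2.898×10⁻³ m·K)/(1355 K) = 2.1387×10⁻⁶ m.
That is 2.139 μm, in the infrared range.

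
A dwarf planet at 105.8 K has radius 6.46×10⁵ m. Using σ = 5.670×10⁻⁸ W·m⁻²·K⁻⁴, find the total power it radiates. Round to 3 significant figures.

Surface area A = 4πR² = 4π(6.46×10⁵ m)² = 5.24415×10¹² m².
P = σAT⁴ = 5.670×10⁻⁸ × 5.24415×10¹² × (105.8)⁴ = 3.73×10¹³ W.

P ≈ 3.73×10¹³ W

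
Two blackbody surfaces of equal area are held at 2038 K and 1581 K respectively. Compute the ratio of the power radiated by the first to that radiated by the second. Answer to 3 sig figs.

With equal areas, P₁/P₂ = (T₁/T₂)⁴ = (2038/1581)⁴ = 2.76.

P₁/P₂ ≈ 2.76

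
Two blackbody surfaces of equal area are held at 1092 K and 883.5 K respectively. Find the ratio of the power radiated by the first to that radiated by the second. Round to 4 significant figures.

With equal areas, P₁/P₂ = (T₁/T₂)⁴ = (1092/883.5)⁴ = 2.334.

P₁/P₂ ≈ 2.334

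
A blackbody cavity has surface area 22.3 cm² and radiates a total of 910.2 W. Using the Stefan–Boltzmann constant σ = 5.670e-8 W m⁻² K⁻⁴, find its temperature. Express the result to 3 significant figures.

T ≈ 1.64×10³ K

Area A = 22.3 cm² = 2.23×10⁻³ m².
P = σAT⁴ ⇒ T = (P/(σA))^(1/4) = (910.2/(5.670×10⁻⁸×2.23×10⁻³))^(1/4) = 1.64×10³ K.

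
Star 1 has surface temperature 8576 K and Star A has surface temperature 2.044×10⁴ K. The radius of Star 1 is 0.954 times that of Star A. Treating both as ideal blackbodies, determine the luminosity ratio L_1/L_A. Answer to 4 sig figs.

L ∝ R²T⁴, so L_1/L_A = (R_1/R_A)²(T_1/T_A)⁴ = (0.954)² × (8576/2.044×10⁴)⁴ = 0.910116 × 0.0309896 = 0.02820.

L_1/L_A ≈ 0.02820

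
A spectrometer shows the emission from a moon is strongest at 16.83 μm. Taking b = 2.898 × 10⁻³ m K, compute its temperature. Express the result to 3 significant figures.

T ≈ 172 K

Wien's law gives T = b/λ_max = (2.898×10⁻³ m·K)/(1.683×10⁻⁵ m) = 172 K.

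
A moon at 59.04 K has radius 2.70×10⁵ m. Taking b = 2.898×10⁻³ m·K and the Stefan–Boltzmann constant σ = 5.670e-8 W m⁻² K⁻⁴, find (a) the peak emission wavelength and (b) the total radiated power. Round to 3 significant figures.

λ_max ≈ 49.1 μm; P ≈ 6.31×10¹¹ W

(a) λ_max = b/T = 2.898×10⁻³/59.04 = 4.909×10⁻⁵ m = 49.1 μm.
Surface area A = 4πR² = 4π(2.70×10⁵ m)² = 9.16088×10¹¹ m².
(b) P = σAT⁴ = 5.670×10⁻⁸×9.16088×10¹¹×(59.04)⁴ = 6.31×10¹¹ W.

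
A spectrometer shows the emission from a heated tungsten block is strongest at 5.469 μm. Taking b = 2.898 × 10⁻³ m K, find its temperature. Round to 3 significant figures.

Wien's law gives T = b/λ_max = (2.898×10⁻³ m·K)/(5.469×10⁻⁶ m) = 530 K.

T ≈ 530 K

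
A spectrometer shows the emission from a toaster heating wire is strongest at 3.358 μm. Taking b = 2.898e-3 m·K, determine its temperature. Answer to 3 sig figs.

T ≈ 863 K

Wien's law gives T = b/λ_max = (2.898×10⁻³ m·K)/(3.358×10⁻⁶ m) = 863 K.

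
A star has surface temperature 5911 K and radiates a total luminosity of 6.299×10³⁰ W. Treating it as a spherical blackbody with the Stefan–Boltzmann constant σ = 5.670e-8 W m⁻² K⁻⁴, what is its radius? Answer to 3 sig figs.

R ≈ 8.51×10¹⁰ m

L = 4πR²σT⁴ ⇒ R = √(L/(4πσT⁴)).
σT⁴ = 6.92193×10⁷ W/m², so R = √(6.299×10³⁰/(4π×6.92193×10⁷)) = 8.51×10¹⁰ m.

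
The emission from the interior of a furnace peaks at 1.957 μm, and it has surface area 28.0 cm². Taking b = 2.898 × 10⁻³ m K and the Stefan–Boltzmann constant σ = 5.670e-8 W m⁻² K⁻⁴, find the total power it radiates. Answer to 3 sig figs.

Wien's law: T = b/λ_max = 2.898×10⁻³/1.957×10⁻⁶ = 1480.84 K.
Area A = 28.0 cm² = 2.80×10⁻³ m².
Then P = σAT⁴ = 5.670×10⁻⁸×2.80×10⁻³×(1480.84)⁴ = 763 W.

P ≈ 763 W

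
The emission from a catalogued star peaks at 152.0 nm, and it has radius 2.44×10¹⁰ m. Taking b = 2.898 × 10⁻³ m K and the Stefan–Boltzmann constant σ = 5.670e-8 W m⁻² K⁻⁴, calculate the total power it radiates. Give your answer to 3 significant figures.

Wien's law: T = b/λ_max = 2.898×10⁻³/1.520×10⁻⁷ = 19065.8 K.
Surface area A = 4πR² = 4π(2.44×10¹⁰ m)² = 7.48151×10²¹ m².
Then P = σAT⁴ = 5.670×10⁻⁸×7.48151×10²¹×(19065.8)⁴ = 5.61×10³¹ W.

P ≈ 5.61×10³¹ W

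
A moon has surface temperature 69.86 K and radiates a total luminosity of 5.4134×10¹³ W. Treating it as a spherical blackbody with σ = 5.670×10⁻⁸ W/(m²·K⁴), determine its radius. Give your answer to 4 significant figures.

L = 4πR²σT⁴ ⇒ R = √(L/(4πσT⁴)).
σT⁴ = 1.35051 W/m², so R = √(5.4134×10¹³/(4π×1.35051)) = 1.786×10⁶ m.

R ≈ 1.786×10⁶ m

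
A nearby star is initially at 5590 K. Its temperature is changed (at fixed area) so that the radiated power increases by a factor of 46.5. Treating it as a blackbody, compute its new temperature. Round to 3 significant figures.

P ∝ T⁴, so T₂/T₁ = (P₂/P₁)^(1/4) = (46.5)^(1/4) = 2.61134.
T₂ = 5590 × 2.61134 = 1.46×10⁴ K.

T₂ ≈ 1.46×10⁴ K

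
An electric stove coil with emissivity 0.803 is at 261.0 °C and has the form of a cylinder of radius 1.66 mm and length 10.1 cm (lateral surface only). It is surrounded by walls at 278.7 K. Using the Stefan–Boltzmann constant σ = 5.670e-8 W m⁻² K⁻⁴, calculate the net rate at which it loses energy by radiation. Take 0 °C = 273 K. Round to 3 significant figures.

Net loss ≈ 3.61 W

T = 261.0 °C + 273 = 534.0 K.
Lateral area A = 2πrL = 2π×1.66×10⁻³×0.101 = 1.05344×10⁻³ m².
Net radiated power P_net = εσA(T⁴ − T₀⁴) = 0.803×5.670×10⁻⁸×1.05344×10⁻³×(534.0⁴ − 278.7⁴).
T⁴ − T₀⁴ = 8.13139×10¹⁰ − 6.03320×10⁹ = 7.52807×10¹⁰ K⁴, so P_net = 3.61 W.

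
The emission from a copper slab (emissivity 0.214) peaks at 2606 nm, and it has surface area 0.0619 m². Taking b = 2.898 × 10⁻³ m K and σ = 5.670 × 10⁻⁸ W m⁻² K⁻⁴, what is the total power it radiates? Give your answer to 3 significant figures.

Wien's law: T = b/λ_max = 2.898×10⁻³/2.606×10⁻⁶ = 1112.05 K.
Area A = 0.0619 m².
Then P = εσAT⁴ = 0.214×5.670×10⁻⁸×0.0619×(1112.05)⁴ = 1.15×10³ W.

P ≈ 1.15×10³ W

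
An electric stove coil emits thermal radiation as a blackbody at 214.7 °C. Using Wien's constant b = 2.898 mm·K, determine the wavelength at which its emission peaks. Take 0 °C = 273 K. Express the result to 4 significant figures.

T = 214.7 °C + 273 = 487.7 K.
Wien's displacement law: λ_max = b/T = (2.898×10⁻³ m·K)/(487.7 K) = 5.9422×10⁻⁶ m.
That is 5.942 μm, in the infrared range.

λ_max ≈ 5.942 μm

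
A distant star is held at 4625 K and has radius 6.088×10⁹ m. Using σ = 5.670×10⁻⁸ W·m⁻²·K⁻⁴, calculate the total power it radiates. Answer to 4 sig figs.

P ≈ 1.208×10²⁸ W

Surface area A = 4πR² = 4π(6.088×10⁹ m)² = 4.65757×10²⁰ m².
P = σAT⁴ = 5.670×10⁻⁸ × 4.65757×10²⁰ × (4625)⁴ = 1.208×10²⁸ W.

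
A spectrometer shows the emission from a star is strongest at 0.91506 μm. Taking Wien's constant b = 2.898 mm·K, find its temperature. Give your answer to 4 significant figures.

T ≈ 3167 K

Wien's law gives T = b/λ_max = (2.898×10⁻³ m·K)/(9.1506×10⁻⁷ m) = 3167 K.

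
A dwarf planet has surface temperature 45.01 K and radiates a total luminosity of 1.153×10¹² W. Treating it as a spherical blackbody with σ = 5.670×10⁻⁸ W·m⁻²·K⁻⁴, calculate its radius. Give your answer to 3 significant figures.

R ≈ 6.28×10⁵ m

L = 4πR²σT⁴ ⇒ R = √(L/(4πσT⁴)).
σT⁴ = 0.232712 W/m², so R = √(1.153×10¹²/(4π×0.232712)) = 6.28×10⁵ m.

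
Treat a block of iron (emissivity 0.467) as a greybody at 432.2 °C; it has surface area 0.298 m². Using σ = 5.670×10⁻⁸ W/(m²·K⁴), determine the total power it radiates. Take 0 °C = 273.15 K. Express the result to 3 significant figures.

P ≈ 1.95×10³ W

T = 432.2 °C + 273.15 = 705.35 K.
Area A = 0.298 m².
P = εσAT⁴ = 0.467 × 5.670×10⁻⁸ × 0.298 × (705.35)⁴ = 1.95×10³ W.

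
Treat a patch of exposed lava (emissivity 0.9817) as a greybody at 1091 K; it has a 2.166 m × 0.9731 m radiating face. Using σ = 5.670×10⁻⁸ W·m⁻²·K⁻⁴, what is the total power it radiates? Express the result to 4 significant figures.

P ≈ 1.662×10⁵ W

Area A = 2.166 × 0.9731 = 2.10773 m².
P = εσAT⁴ = 0.9817 × 5.670×10⁻⁸ × 2.10773 × (1091)⁴ = 1.662×10⁵ W.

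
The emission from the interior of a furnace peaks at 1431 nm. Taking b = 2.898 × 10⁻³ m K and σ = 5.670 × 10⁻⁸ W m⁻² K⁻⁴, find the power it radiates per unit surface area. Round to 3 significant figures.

I ≈ 9.54×10⁵ W/m²

Wien's law: T = b/λ_max = 2.898×10⁻³/1.431×10⁻⁶ = 2025.16 K.
Then I = σT⁴ = 5.670×10⁻⁸×(2025.16)⁴ = 9.54×10⁵ W/m².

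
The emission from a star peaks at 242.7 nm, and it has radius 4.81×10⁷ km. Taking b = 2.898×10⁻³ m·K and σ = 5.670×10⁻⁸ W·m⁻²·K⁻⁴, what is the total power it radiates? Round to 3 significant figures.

P ≈ 3.35×10³¹ W

Wien's law: T = b/λ_max = 2.898×10⁻³/2.427×10⁻⁷ = 11940.7 K.
Surface area A = 4πR² = 4π(4.81×10¹⁰ m)² = 2.90737×10²² m².
Then P = σAT⁴ = 5.670×10⁻⁸×2.90737×10²²×(11940.7)⁴ = 3.35×10³¹ W.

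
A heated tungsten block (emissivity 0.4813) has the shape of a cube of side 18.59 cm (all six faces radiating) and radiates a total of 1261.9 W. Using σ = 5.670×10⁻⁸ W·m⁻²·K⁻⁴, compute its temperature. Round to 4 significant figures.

Area A = 6s² = 6×(0.1859 m)² = 0.207353 m².
P = εσAT⁴ ⇒ T = (P/(εσA))^(1/4) = (1261.9/(0.4813×5.670×10⁻⁸×0.207353))^(1/4) = 687.2 K.

T ≈ 687.2 K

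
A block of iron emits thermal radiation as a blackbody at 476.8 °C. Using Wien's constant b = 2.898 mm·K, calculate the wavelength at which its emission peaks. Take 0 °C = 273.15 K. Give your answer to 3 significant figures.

T = 476.8 °C + 273.15 = 749.95 K.
Wien's displacement law: λ_max = b/T = (2.898×10⁻³ m·K)/(749.95 K) = 3.864×10⁻⁶ m.
That is 3.86 μm, in the infrared range.

λ_max ≈ 3.86 μm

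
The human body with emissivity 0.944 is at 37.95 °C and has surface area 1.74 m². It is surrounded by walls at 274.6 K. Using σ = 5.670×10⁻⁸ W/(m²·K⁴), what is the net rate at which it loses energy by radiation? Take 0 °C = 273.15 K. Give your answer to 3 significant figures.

Net loss ≈ 343 W

T = 37.95 °C + 273.15 = 311.10 K.
Area A = 1.74 m².
Net radiated power P_net = εσA(T⁴ − T₀⁴) = 0.944×5.670×10⁻⁸×1.74×(311.10⁴ − 274.6⁴).
T⁴ − T₀⁴ = 9.36699×10⁹ − 5.68594×10⁹ = 3.68105×10⁹ K⁴, so P_net = 343 W.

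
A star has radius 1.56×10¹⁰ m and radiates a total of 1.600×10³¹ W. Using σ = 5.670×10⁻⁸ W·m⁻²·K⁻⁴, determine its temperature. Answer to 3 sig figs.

T ≈ 1.74×10⁴ K

Surface area A = 4πR² = 4π(1.56×10¹⁰ m)² = 3.05815×10²¹ m².
P = σAT⁴ ⇒ T = (P/(σA))^(1/4) = (1.600×10³¹/(5.670×10⁻⁸×3.05815×10²¹))^(1/4) = 1.74×10⁴ K.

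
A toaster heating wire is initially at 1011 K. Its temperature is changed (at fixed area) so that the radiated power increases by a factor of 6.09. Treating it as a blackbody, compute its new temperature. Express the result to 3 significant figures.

P ∝ T⁴, so T₂/T₁ = (P₂/P₁)^(1/4) = (6.09)^(1/4) = 1.57092.
T₂ = 1011 × 1.57092 = 1.59×10³ K.

T₂ ≈ 1.59×10³ K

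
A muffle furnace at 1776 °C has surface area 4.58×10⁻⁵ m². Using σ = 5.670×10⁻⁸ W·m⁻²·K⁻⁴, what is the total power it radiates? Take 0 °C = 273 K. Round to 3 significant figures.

T = 1776 °C + 273 = 2049 K.
Area A = 4.58×10⁻⁵ m².
P = σAT⁴ = 5.670×10⁻⁸ × 4.58×10⁻⁵ × (2049)⁴ = 45.8 W.

P ≈ 45.8 W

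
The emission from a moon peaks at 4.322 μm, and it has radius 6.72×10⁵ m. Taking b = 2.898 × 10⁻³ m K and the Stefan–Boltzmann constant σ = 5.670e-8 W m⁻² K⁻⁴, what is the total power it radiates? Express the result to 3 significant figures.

P ≈ 6.50×10¹⁶ W

Wien's law: T = b/λ_max = 2.898×10⁻³/4.322×10⁻⁶ = 670.523 K.
Surface area A = 4πR² = 4π(6.72×10⁵ m)² = 5.67477×10¹² m².
Then P = σAT⁴ = 5.670×10⁻⁸×5.67477×10¹²×(670.523)⁴ = 6.50×10¹⁶ W.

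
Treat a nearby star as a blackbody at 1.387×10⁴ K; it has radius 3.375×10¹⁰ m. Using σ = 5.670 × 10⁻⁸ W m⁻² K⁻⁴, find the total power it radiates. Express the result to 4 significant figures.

Surface area A = 4πR² = 4π(3.375×10¹⁰ m)² = 1.43139×10²² m².
P = σAT⁴ = 5.670×10⁻⁸ × 1.43139×10²² × (1.387×10⁴)⁴ = 3.004×10³¹ W.

P ≈ 3.004×10³¹ W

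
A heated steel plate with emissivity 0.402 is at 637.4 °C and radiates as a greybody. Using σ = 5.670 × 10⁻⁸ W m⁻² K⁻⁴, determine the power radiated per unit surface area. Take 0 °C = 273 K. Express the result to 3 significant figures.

T = 637.4 °C + 273 = 910.4 K.
Stefan–Boltzmann: I = εσT⁴ = 0.402 × 5.670×10⁻⁸ × (910.4)⁴ = 1.57×10⁴ W/m².

I ≈ 1.57×10⁴ W/m²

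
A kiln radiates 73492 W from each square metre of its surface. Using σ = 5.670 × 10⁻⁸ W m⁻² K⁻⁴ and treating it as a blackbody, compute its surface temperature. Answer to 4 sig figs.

I = σT⁴, so T = (I/σ)^(1/4) = (73492/(5.670×10⁻⁸))^(1/4) = 1067 K.

T ≈ 1067 K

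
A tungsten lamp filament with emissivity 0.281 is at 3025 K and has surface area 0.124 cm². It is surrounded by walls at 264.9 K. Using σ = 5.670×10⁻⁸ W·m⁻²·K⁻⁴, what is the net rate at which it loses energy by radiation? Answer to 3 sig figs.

Net loss ≈ 16.5 W

Area A = 0.124 cm² = 1.24×10⁻⁵ m².
Net radiated power P_net = εσA(T⁴ − T₀⁴) = 0.281×5.670×10⁻⁸×1.24×10⁻⁵×(3025⁴ − 264.9⁴).
T⁴ − T₀⁴ = 8.37339×10¹³ − 4.92411×10⁹ = 8.37290×10¹³ K⁴, so P_net = 16.5 W.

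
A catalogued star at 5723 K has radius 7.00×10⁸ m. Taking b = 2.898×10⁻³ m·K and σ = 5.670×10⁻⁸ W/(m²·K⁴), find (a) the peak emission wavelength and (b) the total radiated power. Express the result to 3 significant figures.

λ_max ≈ 506 nm; P ≈ 3.75×10²⁶ W

(a) λ_max = b/T = 2.898×10⁻³/5723 = 5.064×10⁻⁷ m = 506 nm.
Surface area A = 4πR² = 4π(7.00×10⁸ m)² = 6.15752×10¹⁸ m².
(b) P = σAT⁴ = 5.670×10⁻⁸×6.15752×10¹⁸×(5723)⁴ = 3.75×10²⁶ W.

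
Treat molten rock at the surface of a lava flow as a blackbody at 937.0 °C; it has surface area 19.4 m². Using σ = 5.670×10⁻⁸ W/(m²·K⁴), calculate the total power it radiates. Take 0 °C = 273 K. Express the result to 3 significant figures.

P ≈ 2.36×10⁶ W

T = 937.0 °C + 273 = 1210.0 K.
Area A = 19.4 m².
P = σAT⁴ = 5.670×10⁻⁸ × 19.4 × (1210.0)⁴ = 2.36×10⁶ W.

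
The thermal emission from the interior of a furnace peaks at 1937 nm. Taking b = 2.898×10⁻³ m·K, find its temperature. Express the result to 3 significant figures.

T ≈ 1.50×10³ K

Wien's law gives T = b/λ_max = (2.898×10⁻³ m·K)/(1.937×10⁻⁶ m) = 1.50×10³ K.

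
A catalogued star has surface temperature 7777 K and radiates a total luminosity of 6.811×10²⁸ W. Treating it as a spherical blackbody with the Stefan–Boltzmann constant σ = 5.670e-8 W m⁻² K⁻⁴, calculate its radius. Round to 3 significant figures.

L = 4πR²σT⁴ ⇒ R = √(L/(4πσT⁴)).
σT⁴ = 2.07411×10⁸ W/m², so R = √(6.811×10²⁸/(4π×2.07411×10⁸)) = 5.11×10⁹ m.

R ≈ 5.11×10⁹ m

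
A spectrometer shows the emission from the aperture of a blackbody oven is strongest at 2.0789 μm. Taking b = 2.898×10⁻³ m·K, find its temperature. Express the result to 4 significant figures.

T ≈ 1394 K

Wien's law gives T = b/λ_max = (2.898×10⁻³ m·K)/(2.0789×10⁻⁶ m) = 1394 K.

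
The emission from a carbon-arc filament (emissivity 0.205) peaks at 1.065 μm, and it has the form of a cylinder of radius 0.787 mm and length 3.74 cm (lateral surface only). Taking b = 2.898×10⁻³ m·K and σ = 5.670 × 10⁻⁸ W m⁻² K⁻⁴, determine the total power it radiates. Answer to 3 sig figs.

Wien's law: T = b/λ_max = 2.898×10⁻³/1.065×10⁻⁶ = 2721.13 K.
Lateral area A = 2πrL = 2π×7.87×10⁻⁴×0.0374 = 1.84938×10⁻⁴ m².
Then P = εσAT⁴ = 0.205×5.670×10⁻⁸×1.84938×10⁻⁴×(2721.13)⁴ = 118 W.

P ≈ 118 W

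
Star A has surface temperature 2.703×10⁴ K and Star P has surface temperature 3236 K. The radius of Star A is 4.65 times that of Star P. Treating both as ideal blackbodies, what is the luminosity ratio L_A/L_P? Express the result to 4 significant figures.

L_A/L_P ≈ 1.053×10⁵

L ∝ R²T⁴, so L_A/L_P = (R_A/R_P)²(T_A/T_P)⁴ = (4.65)² × (2.703×10⁴/3236)⁴ = 21.6225 × 4868.00 = 1.053×10⁵.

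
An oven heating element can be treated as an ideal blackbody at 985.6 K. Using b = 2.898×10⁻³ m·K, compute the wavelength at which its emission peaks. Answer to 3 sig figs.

λ_max ≈ 2.94×10³ nm

Wien's displacement law: λ_max = b/T = (2.898×10⁻³ m·K)/(985.6 K) = 2.940×10⁻⁶ m.
That is 2.94×10³ nm, in the infrared range.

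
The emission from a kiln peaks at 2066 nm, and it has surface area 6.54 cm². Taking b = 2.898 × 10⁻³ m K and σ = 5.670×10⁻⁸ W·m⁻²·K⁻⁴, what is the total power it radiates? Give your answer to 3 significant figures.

P ≈ 144 W

Wien's law: T = b/λ_max = 2.898×10⁻³/2.066×10⁻⁶ = 1402.71 K.
Area A = 6.54 cm² = 6.54×10⁻⁴ m².
Then P = σAT⁴ = 5.670×10⁻⁸×6.54×10⁻⁴×(1402.71)⁴ = 144 W.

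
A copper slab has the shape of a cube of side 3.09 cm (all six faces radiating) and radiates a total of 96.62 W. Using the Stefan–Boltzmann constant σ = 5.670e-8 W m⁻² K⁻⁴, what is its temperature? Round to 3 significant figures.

Area A = 6s² = 6×(0.0309 m)² = 5.72886×10⁻³ m².
P = σAT⁴ ⇒ T = (P/(σA))^(1/4) = (96.62/(5.670×10⁻⁸×5.72886×10⁻³))^(1/4) = 739 K.

T ≈ 739 K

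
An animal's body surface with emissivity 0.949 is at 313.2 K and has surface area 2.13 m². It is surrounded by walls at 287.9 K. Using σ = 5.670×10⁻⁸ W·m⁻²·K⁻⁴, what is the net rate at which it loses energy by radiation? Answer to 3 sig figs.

Area A = 2.13 m².
Net radiated power P_net = εσA(T⁴ − T₀⁴) = 0.949×5.670×10⁻⁸×2.13×(313.2⁴ − 287.9⁴).
T⁴ − T₀⁴ = 9.62248×10⁹ − 6.87016×10⁹ = 2.75232×10⁹ K⁴, so P_net = 315 W.

Net loss ≈ 315 W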